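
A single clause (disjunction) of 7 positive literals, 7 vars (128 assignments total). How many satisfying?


Step 1: Total=2^7=128
Step 2: Unsat when all 7 false: 2^0=1
Step 3: Sat=128-1=127

127


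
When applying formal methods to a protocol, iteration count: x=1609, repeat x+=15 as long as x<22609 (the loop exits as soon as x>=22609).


Step 1: x goes from 1609 toward 22609 by 15; the body runs while x<22609, so iterations = ceil((bound-start)/step)
Step 2: Distance=21000
Step 3: ceil(21000/15)=1400

1400


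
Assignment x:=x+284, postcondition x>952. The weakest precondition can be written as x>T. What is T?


Formula: wp(x:=E, P) = P[E/x] (substitute E for x in postcondition)
Step 1: Postcondition: x>952
Step 2: Substitute x+284 for x: x+284>952
Step 3: Solve for x: x > 952-284 = 668

668


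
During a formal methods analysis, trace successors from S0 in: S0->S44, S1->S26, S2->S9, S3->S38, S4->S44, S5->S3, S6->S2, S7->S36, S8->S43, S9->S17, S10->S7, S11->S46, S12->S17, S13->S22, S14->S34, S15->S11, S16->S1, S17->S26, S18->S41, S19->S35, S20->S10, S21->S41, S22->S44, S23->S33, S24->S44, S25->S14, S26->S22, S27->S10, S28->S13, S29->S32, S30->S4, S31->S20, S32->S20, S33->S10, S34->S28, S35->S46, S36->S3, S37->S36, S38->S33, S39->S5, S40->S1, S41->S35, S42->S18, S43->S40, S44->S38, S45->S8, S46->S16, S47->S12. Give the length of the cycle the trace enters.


Trace from S0 until a state repeats:
  S0 -> S44 -> S38 -> S33 -> S10 -> S7 -> S36 -> S3 -> S38
S38 first seen at step 2, revisited at step 8.
Cycle length = 8 - 2 = 6

6


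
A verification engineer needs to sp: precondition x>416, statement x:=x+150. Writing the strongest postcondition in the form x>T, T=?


Formula: sp(P, x:=E) = exists old_x. (x = E[old_x/x]) AND P[old_x/x] (old_x is the value of x before the assignment; eliminate old_x by solving x = E[old_x/x] for old_x)
Step 1: Precondition P: x>416, i.e. old_x > 416
Step 2: Assignment gives x = old_x + 150, so old_x = x - 150
Step 3: Substitute into P: x - 150 > 416
Step 4: Simplify: x > 416+150 = 566

566


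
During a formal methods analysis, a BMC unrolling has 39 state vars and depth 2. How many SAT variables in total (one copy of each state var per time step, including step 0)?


BMC unrolls to depth k, creating one copy of each state var for steps 0..k.
Step count = 2 + 1 = 3 (steps 0 through 2)
Vars per step = 39
Total = 39 * 3 = 117

117


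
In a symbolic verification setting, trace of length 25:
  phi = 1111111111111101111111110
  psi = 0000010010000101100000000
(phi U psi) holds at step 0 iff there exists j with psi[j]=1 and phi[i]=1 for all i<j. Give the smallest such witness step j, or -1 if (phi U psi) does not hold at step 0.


(phi U psi) at 0: need smallest j with psi[j]=1 and phi[i]=1 for all i in [0,j).
Scan from step 0:
  step 0: phi=1, psi=0 -> continue
  step 1: phi=1, psi=0 -> continue
  step 2: phi=1, psi=0 -> continue
  step 3: phi=1, psi=0 -> continue
  step 5: psi=1 and phi held for [0,5) -> witness found
Witness step = 5

5


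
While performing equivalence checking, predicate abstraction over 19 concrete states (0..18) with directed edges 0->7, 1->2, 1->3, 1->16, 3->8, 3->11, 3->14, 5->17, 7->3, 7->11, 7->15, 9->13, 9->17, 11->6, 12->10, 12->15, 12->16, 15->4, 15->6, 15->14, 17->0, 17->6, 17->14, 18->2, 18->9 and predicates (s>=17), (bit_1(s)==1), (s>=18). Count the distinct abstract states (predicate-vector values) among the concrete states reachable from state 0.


BFS from 0:
Concrete reachable: {0, 3, 4, 6, 7, 8, 11, 14, 15}
Abstract via predicates (s>=17), (bit_1(s)==1), (s>=18):
  (0,0,0) <- {0, 4, 8}
  (0,1,0) <- {3, 6, 7, 11, 14, 15}
Distinct abstract states = 2

2


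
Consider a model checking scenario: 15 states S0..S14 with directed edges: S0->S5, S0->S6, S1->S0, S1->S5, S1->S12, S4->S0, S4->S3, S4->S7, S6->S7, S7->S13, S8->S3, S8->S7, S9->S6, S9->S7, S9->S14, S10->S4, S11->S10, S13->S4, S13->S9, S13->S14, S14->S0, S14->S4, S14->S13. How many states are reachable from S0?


BFS from S0:
  layer 0: {S0}
  layer 1: {S5, S6}
  layer 2: {S7}
  layer 3: {S13}
  layer 4: {S4, S9, S14}
  layer 5: {S3}
Reachable set: {S0, S3, S4, S5, S6, S7, S9, S13, S14}
Count = 9

9


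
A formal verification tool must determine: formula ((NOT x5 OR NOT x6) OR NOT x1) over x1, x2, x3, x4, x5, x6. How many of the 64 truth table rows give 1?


Formula: ((NOT x5 OR NOT x6) OR NOT x1) over 6 vars (64 rows)
Evaluate each row (x1, x2, x3, x4, x5, x6 as bits, MSB first):
  row 0 [000000]: ((NOT 0 OR NOT 0) OR NOT 0) -> 1
  row 1 [000001]: ((NOT 0 OR NOT 1) OR NOT 0) -> 1
  row 2 [000010]: ((NOT 1 OR NOT 0) OR NOT 0) -> 1
  row 3 [000011]: ((NOT 1 OR NOT 1) OR NOT 0) -> 1
  row 4 [000100]: ((NOT 0 OR NOT 0) OR NOT 0) -> 1
  (every remaining row is evaluated the same way; all 64 results are listed next)
Full result column, 8 rows per line (x1,x2,x3 fixed per line; x4,x5,x6 runs 000..111 left to right):
  rows 0-7 [x1,x2,x3=000]: 11111111  (ones: 8)
  rows 8-15 [x1,x2,x3=001]: 11111111  (ones: 8)
  rows 16-23 [x1,x2,x3=010]: 11111111  (ones: 8)
  rows 24-31 [x1,x2,x3=011]: 11111111  (ones: 8)
  rows 32-39 [x1,x2,x3=100]: 11101110  (ones: 6)
  rows 40-47 [x1,x2,x3=101]: 11101110  (ones: 6)
  rows 48-55 [x1,x2,x3=110]: 11101110  (ones: 6)
  rows 56-63 [x1,x2,x3=111]: 11101110  (ones: 6)
Count of 1-rows = 8+8+8+8+6+6+6+6 = 56

56


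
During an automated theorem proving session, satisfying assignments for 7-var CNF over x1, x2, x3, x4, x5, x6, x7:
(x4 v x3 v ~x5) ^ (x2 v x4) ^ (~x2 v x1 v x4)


CNF with 3 clauses over 7 vars (128 assignments).
An assignment satisfies CNF iff every clause has >=1 true literal.
Check each row (bits = x1,x2,x3,x4,x5,x6,x7; clause T/F shown):
  row 0 [0000000]: clauses=TFT -> 0
  row 1 [0000001]: clauses=TFT -> 0
  row 2 [0000010]: clauses=TFT -> 0
  row 3 [0000011]: clauses=TFT -> 0
  row 4 [0000100]: clauses=FFT -> 0
  (every remaining row is evaluated the same way; all 128 results are listed next)
Full result column, 8 rows per line (x1,x2,x3,x4 fixed per line; x5,x6,x7 runs 000..111 left to right):
  rows 0-7 [x1,x2,x3,x4=0000]: 00000000  (ones: 0)
  rows 8-15 [x1,x2,x3,x4=0001]: 11111111  (ones: 8)
  rows 16-23 [x1,x2,x3,x4=0010]: 00000000  (ones: 0)
  rows 24-31 [x1,x2,x3,x4=0011]: 11111111  (ones: 8)
  rows 32-39 [x1,x2,x3,x4=0100]: 00000000  (ones: 0)
  rows 40-47 [x1,x2,x3,x4=0101]: 11111111  (ones: 8)
  rows 48-55 [x1,x2,x3,x4=0110]: 00000000  (ones: 0)
  rows 56-63 [x1,x2,x3,x4=0111]: 11111111  (ones: 8)
  rows 64-71 [x1,x2,x3,x4=1000]: 00000000  (ones: 0)
  rows 72-79 [x1,x2,x3,x4=1001]: 11111111  (ones: 8)
  rows 80-87 [x1,x2,x3,x4=1010]: 00000000  (ones: 0)
  rows 88-95 [x1,x2,x3,x4=1011]: 11111111  (ones: 8)
  rows 96-103 [x1,x2,x3,x4=1100]: 11110000  (ones: 4)
  rows 104-111 [x1,x2,x3,x4=1101]: 11111111  (ones: 8)
  rows 112-119 [x1,x2,x3,x4=1110]: 11111111  (ones: 8)
  rows 120-127 [x1,x2,x3,x4=1111]: 11111111  (ones: 8)
Satisfying assignments = 0+8+0+8+0+8+0+8+0+8+0+8+4+8+8+8 = 76

76


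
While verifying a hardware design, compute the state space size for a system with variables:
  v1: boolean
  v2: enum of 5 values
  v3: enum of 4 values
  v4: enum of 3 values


State space = product of domain sizes of all variables.
Domain sizes:
  v1 (boolean): 2
  v2 (enum of 5 values): 5
  v3 (enum of 4 values): 4
  v4 (enum of 3 values): 3
Product = 2 * 5 * 4 * 3 = 120

120


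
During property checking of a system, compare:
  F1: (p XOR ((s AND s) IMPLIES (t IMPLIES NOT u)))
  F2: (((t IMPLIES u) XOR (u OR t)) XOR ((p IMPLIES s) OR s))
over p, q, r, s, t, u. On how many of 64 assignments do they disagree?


F1 = (p XOR ((s AND s) IMPLIES (t IMPLIES NOT u)))
F2 = (((t IMPLIES u) XOR (u OR t)) XOR ((p IMPLIES s) OR s))
Evaluate both on each of 64 rows (bits = p,q,r,s,t,u):
  row 0 [000000]: F1=1 F2=0 (differ) -> 1
  row 1 [000001]: F1=1 F2=1 -> 0
  row 2 [000010]: F1=1 F2=0 (differ) -> 1
  row 3 [000011]: F1=1 F2=1 -> 0
  row 4 [000100]: F1=1 F2=0 (differ) -> 1
  (every remaining row is evaluated the same way; all 64 results are listed next)
Full result column, 8 rows per line (p,q,r fixed per line; s,t,u runs 000..111 left to right):
  rows 0-7 [p,q,r=000]: 10101011  (ones: 5)
  rows 8-15 [p,q,r=001]: 10101011  (ones: 5)
  rows 16-23 [p,q,r=010]: 10101011  (ones: 5)
  rows 24-31 [p,q,r=011]: 10101011  (ones: 5)
  rows 32-39 [p,q,r=100]: 10100100  (ones: 3)
  rows 40-47 [p,q,r=101]: 10100100  (ones: 3)
  rows 48-55 [p,q,r=110]: 10100100  (ones: 3)
  rows 56-63 [p,q,r=111]: 10100100  (ones: 3)
Disagreements = 5+5+5+5+3+3+3+3 = 32

32


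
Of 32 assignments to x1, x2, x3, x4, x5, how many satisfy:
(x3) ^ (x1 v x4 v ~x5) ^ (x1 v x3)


CNF with 3 clauses over 5 vars (32 assignments).
An assignment satisfies CNF iff every clause has >=1 true literal.
Check each row (bits = x1,x2,x3,x4,x5; clause T/F shown):
  row 0 [00000]: clauses=FTF -> 0
  row 1 [00001]: clauses=FFF -> 0
  row 2 [00010]: clauses=FTF -> 0
  row 3 [00011]: clauses=FTF -> 0
  row 4 [00100]: clauses=TTT -> 1
  row 5 [00101]: clauses=TFT -> 0
  row 6 [00110]: clauses=TTT -> 1
  row 7 [00111]: clauses=TTT -> 1
  row 8 [01000]: clauses=FTF -> 0
  row 9 [01001]: clauses=FFF -> 0
  row 10 [01010]: clauses=FTF -> 0
  row 11 [01011]: clauses=FTF -> 0
  row 12 [01100]: clauses=TTT -> 1
  row 13 [01101]: clauses=TFT -> 0
  row 14 [01110]: clauses=TTT -> 1
  row 15 [01111]: clauses=TTT -> 1
  row 16 [10000]: clauses=FTT -> 0
  row 17 [10001]: clauses=FTT -> 0
  row 18 [10010]: clauses=FTT -> 0
  row 19 [10011]: clauses=FTT -> 0
  row 20 [10100]: clauses=TTT -> 1
  row 21 [10101]: clauses=TTT -> 1
  row 22 [10110]: clauses=TTT -> 1
  row 23 [10111]: clauses=TTT -> 1
  row 24 [11000]: clauses=FTT -> 0
  row 25 [11001]: clauses=FTT -> 0
  row 26 [11010]: clauses=FTT -> 0
  row 27 [11011]: clauses=FTT -> 0
  row 28 [11100]: clauses=TTT -> 1
  row 29 [11101]: clauses=TTT -> 1
  row 30 [11110]: clauses=TTT -> 1
  row 31 [11111]: clauses=TTT -> 1
Full result column, 8 rows per line (x1,x2 fixed per line; x3,x4,x5 runs 000..111 left to right):
  rows 0-7 [x1,x2=00]: 00001011  (ones: 3)
  rows 8-15 [x1,x2=01]: 00001011  (ones: 3)
  rows 16-23 [x1,x2=10]: 00001111  (ones: 4)
  rows 24-31 [x1,x2=11]: 00001111  (ones: 4)
Satisfying assignments = 3+3+4+4 = 14

14


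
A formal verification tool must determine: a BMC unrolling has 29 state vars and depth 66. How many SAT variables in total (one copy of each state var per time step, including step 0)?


BMC unrolls to depth k, creating one copy of each state var for steps 0..k.
Step count = 66 + 1 = 67 (steps 0 through 66)
Vars per step = 29
Total = 29 * 67 = 1943

1943


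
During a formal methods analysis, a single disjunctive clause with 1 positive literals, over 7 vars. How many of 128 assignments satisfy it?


Step 1: Total=2^7=128
Step 2: Unsat when all 1 false: 2^6=64
Step 3: Sat=128-64=64

64


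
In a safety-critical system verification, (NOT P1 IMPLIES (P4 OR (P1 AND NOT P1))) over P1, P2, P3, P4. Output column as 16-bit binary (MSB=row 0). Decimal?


Formula: (NOT P1 IMPLIES (P4 OR (P1 AND NOT P1))) over P1, P2, P3, P4 (16 rows)
Evaluate each row (bits = P1,P2,P3,P4, MSB first):
  row 0 [0000]: (NOT 0 IMPLIES (0 OR (0 AND NOT 0))) -> 0
  row 1 [0001]: (NOT 0 IMPLIES (1 OR (0 AND NOT 0))) -> 1
  row 2 [0010]: (NOT 0 IMPLIES (0 OR (0 AND NOT 0))) -> 0
  row 3 [0011]: (NOT 0 IMPLIES (1 OR (0 AND NOT 0))) -> 1
  row 4 [0100]: (NOT 0 IMPLIES (0 OR (0 AND NOT 0))) -> 0
  row 5 [0101]: (NOT 0 IMPLIES (1 OR (0 AND NOT 0))) -> 1
  row 6 [0110]: (NOT 0 IMPLIES (0 OR (0 AND NOT 0))) -> 0
  row 7 [0111]: (NOT 0 IMPLIES (1 OR (0 AND NOT 0))) -> 1
  row 8 [1000]: (NOT 1 IMPLIES (0 OR (1 AND NOT 1))) -> 1
  row 9 [1001]: (NOT 1 IMPLIES (1 OR (1 AND NOT 1))) -> 1
  row 10 [1010]: (NOT 1 IMPLIES (0 OR (1 AND NOT 1))) -> 1
  row 11 [1011]: (NOT 1 IMPLIES (1 OR (1 AND NOT 1))) -> 1
  row 12 [1100]: (NOT 1 IMPLIES (0 OR (1 AND NOT 1))) -> 1
  row 13 [1101]: (NOT 1 IMPLIES (1 OR (1 AND NOT 1))) -> 1
  row 14 [1110]: (NOT 1 IMPLIES (0 OR (1 AND NOT 1))) -> 1
  row 15 [1111]: (NOT 1 IMPLIES (1 OR (1 AND NOT 1))) -> 1
Full result column, 4 rows per line (P1,P2 fixed per line; P3,P4 runs 00..11 left to right):
  rows 0-3 [P1,P2=00]: 0101  = hex 5
  rows 4-7 [P1,P2=01]: 0101  = hex 5
  rows 8-11 [P1,P2=10]: 1111  = hex F
  rows 12-15 [P1,P2=11]: 1111  = hex F
Output column (row 0 .. row 15) = 0101010111111111
Output column grouped in 4s = 0101 0101 1111 1111 = 0x55FF
Convert to decimal digit by digit (value = value*16 + digit):
  5 -> 5
  5*16 + 5 = 85
  85*16 + 15 (F) = 1375
  1375*16 + 15 (F) = 22015
Decimal = 22015

22015


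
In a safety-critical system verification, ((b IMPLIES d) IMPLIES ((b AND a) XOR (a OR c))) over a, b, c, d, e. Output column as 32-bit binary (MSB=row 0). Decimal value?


Formula: ((b IMPLIES d) IMPLIES ((b AND a) XOR (a OR c))) over a, b, c, d, e (32 rows)
Evaluate each row (bits = a,b,c,d,e, MSB first):
  row 0 [00000]: ((0 IMPLIES 0) IMPLIES ((0 AND 0) XOR (0 OR 0))) -> 0
  row 1 [00001]: ((0 IMPLIES 0) IMPLIES ((0 AND 0) XOR (0 OR 0))) -> 0
  row 2 [00010]: ((0 IMPLIES 1) IMPLIES ((0 AND 0) XOR (0 OR 0))) -> 0
  row 3 [00011]: ((0 IMPLIES 1) IMPLIES ((0 AND 0) XOR (0 OR 0))) -> 0
  row 4 [00100]: ((0 IMPLIES 0) IMPLIES ((0 AND 0) XOR (0 OR 1))) -> 1
  row 5 [00101]: ((0 IMPLIES 0) IMPLIES ((0 AND 0) XOR (0 OR 1))) -> 1
  row 6 [00110]: ((0 IMPLIES 1) IMPLIES ((0 AND 0) XOR (0 OR 1))) -> 1
  row 7 [00111]: ((0 IMPLIES 1) IMPLIES ((0 AND 0) XOR (0 OR 1))) -> 1
  row 8 [01000]: ((1 IMPLIES 0) IMPLIES ((1 AND 0) XOR (0 OR 0))) -> 1
  row 9 [01001]: ((1 IMPLIES 0) IMPLIES ((1 AND 0) XOR (0 OR 0))) -> 1
  row 10 [01010]: ((1 IMPLIES 1) IMPLIES ((1 AND 0) XOR (0 OR 0))) -> 0
  row 11 [01011]: ((1 IMPLIES 1) IMPLIES ((1 AND 0) XOR (0 OR 0))) -> 0
  row 12 [01100]: ((1 IMPLIES 0) IMPLIES ((1 AND 0) XOR (0 OR 1))) -> 1
  row 13 [01101]: ((1 IMPLIES 0) IMPLIES ((1 AND 0) XOR (0 OR 1))) -> 1
  row 14 [01110]: ((1 IMPLIES 1) IMPLIES ((1 AND 0) XOR (0 OR 1))) -> 1
  row 15 [01111]: ((1 IMPLIES 1) IMPLIES ((1 AND 0) XOR (0 OR 1))) -> 1
  row 16 [10000]: ((0 IMPLIES 0) IMPLIES ((0 AND 1) XOR (1 OR 0))) -> 1
  row 17 [10001]: ((0 IMPLIES 0) IMPLIES ((0 AND 1) XOR (1 OR 0))) -> 1
  row 18 [10010]: ((0 IMPLIES 1) IMPLIES ((0 AND 1) XOR (1 OR 0))) -> 1
  row 19 [10011]: ((0 IMPLIES 1) IMPLIES ((0 AND 1) XOR (1 OR 0))) -> 1
  row 20 [10100]: ((0 IMPLIES 0) IMPLIES ((0 AND 1) XOR (1 OR 1))) -> 1
  row 21 [10101]: ((0 IMPLIES 0) IMPLIES ((0 AND 1) XOR (1 OR 1))) -> 1
  row 22 [10110]: ((0 IMPLIES 1) IMPLIES ((0 AND 1) XOR (1 OR 1))) -> 1
  row 23 [10111]: ((0 IMPLIES 1) IMPLIES ((0 AND 1) XOR (1 OR 1))) -> 1
  row 24 [11000]: ((1 IMPLIES 0) IMPLIES ((1 AND 1) XOR (1 OR 0))) -> 1
  row 25 [11001]: ((1 IMPLIES 0) IMPLIES ((1 AND 1) XOR (1 OR 0))) -> 1
  row 26 [11010]: ((1 IMPLIES 1) IMPLIES ((1 AND 1) XOR (1 OR 0))) -> 0
  row 27 [11011]: ((1 IMPLIES 1) IMPLIES ((1 AND 1) XOR (1 OR 0))) -> 0
  row 28 [11100]: ((1 IMPLIES 0) IMPLIES ((1 AND 1) XOR (1 OR 1))) -> 1
  row 29 [11101]: ((1 IMPLIES 0) IMPLIES ((1 AND 1) XOR (1 OR 1))) -> 1
  row 30 [11110]: ((1 IMPLIES 1) IMPLIES ((1 AND 1) XOR (1 OR 1))) -> 0
  row 31 [11111]: ((1 IMPLIES 1) IMPLIES ((1 AND 1) XOR (1 OR 1))) -> 0
Full result column, 4 rows per line (a,b,c fixed per line; d,e runs 00..11 left to right):
  rows 0-3 [a,b,c=000]: 0000  = hex 0
  rows 4-7 [a,b,c=001]: 1111  = hex F
  rows 8-11 [a,b,c=010]: 1100  = hex C
  rows 12-15 [a,b,c=011]: 1111  = hex F
  rows 16-19 [a,b,c=100]: 1111  = hex F
  rows 20-23 [a,b,c=101]: 1111  = hex F
  rows 24-27 [a,b,c=110]: 1100  = hex C
  rows 28-31 [a,b,c=111]: 1100  = hex C
Output column (row 0 .. row 31) = 00001111110011111111111111001100
Output column grouped in 4s = 0000 1111 1100 1111 1111 1111 1100 1100 = 0x0FCFFFCC
Convert to decimal digit by digit (value = value*16 + digit):
  0 -> 0
  0*16 + 15 (F) = 15
  15*16 + 12 (C) = 252
  252*16 + 15 (F) = 4047
  4047*16 + 15 (F) = 64767
  64767*16 + 15 (F) = 1036287
  1036287*16 + 12 (C) = 16580604
  16580604*16 + 12 (C) = 265289676
Decimal = 265289676

265289676


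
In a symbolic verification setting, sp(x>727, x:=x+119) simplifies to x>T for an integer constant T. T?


Formula: sp(P, x:=E) = exists old_x. (x = E[old_x/x]) AND P[old_x/x] (old_x is the value of x before the assignment; eliminate old_x by solving x = E[old_x/x] for old_x)
Step 1: Precondition P: x>727, i.e. old_x > 727
Step 2: Assignment gives x = old_x + 119, so old_x = x - 119
Step 3: Substitute into P: x - 119 > 727
Step 4: Simplify: x > 727+119 = 846

846


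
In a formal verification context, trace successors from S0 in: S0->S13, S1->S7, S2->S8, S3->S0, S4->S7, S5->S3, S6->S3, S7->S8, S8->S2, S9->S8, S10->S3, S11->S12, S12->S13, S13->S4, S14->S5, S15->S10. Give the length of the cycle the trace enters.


Trace from S0 until a state repeats:
  S0 -> S13 -> S4 -> S7 -> S8 -> S2 -> S8
S8 first seen at step 4, revisited at step 6.
Cycle length = 6 - 4 = 2

2


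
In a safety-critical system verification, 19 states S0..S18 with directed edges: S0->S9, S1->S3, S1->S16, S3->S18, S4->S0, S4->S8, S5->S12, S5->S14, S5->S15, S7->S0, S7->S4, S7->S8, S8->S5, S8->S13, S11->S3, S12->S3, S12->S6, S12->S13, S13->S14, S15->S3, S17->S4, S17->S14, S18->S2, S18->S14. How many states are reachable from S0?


BFS from S0:
  layer 0: {S0}
  layer 1: {S9}
Reachable set: {S0, S9}
Count = 2

2


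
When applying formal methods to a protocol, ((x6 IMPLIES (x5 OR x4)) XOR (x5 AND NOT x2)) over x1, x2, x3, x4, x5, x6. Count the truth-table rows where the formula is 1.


Formula: ((x6 IMPLIES (x5 OR x4)) XOR (x5 AND NOT x2)) over 6 vars (64 rows)
Evaluate each row (x1, x2, x3, x4, x5, x6 as bits, MSB first):
  row 0 [000000]: ((0 IMPLIES (0 OR 0)) XOR (0 AND NOT 0)) -> 1
  row 1 [000001]: ((1 IMPLIES (0 OR 0)) XOR (0 AND NOT 0)) -> 0
  row 2 [000010]: ((0 IMPLIES (1 OR 0)) XOR (1 AND NOT 0)) -> 0
  row 3 [000011]: ((1 IMPLIES (1 OR 0)) XOR (1 AND NOT 0)) -> 0
  row 4 [000100]: ((0 IMPLIES (0 OR 1)) XOR (0 AND NOT 0)) -> 1
  (every remaining row is evaluated the same way; all 64 results are listed next)
Full result column, 8 rows per line (x1,x2,x3 fixed per line; x4,x5,x6 runs 000..111 left to right):
  rows 0-7 [x1,x2,x3=000]: 10001100  (ones: 3)
  rows 8-15 [x1,x2,x3=001]: 10001100  (ones: 3)
  rows 16-23 [x1,x2,x3=010]: 10111111  (ones: 7)
  rows 24-31 [x1,x2,x3=011]: 10111111  (ones: 7)
  rows 32-39 [x1,x2,x3=100]: 10001100  (ones: 3)
  rows 40-47 [x1,x2,x3=101]: 10001100  (ones: 3)
  rows 48-55 [x1,x2,x3=110]: 10111111  (ones: 7)
  rows 56-63 [x1,x2,x3=111]: 10111111  (ones: 7)
Count of 1-rows = 3+3+7+7+3+3+7+7 = 40

40


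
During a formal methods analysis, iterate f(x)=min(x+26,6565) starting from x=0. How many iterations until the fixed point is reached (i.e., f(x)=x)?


Step 1: x=0, cap=6565, increment=26
Step 2: x grows by 26 each step until capped at 6565; fixed point is x=6565
Step 3: iterations = ceil(6565/26) = 253

253


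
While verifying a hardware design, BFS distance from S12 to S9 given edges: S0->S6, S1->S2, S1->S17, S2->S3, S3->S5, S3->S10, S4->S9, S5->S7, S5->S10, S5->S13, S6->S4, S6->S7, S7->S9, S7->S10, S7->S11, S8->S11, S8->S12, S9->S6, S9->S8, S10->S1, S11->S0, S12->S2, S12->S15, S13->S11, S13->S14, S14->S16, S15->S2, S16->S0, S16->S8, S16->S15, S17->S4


BFS layer-by-layer from S12:
  dist 0: {S12}
  dist 1: {S2, S15}
  dist 2: {S3}
  dist 3: {S5, S10}
  dist 4: {S1, S7, S13}
  dist 5: {S9, S11, S14, S17}
  -> S9 reached at distance 5
Shortest path length = 5

5


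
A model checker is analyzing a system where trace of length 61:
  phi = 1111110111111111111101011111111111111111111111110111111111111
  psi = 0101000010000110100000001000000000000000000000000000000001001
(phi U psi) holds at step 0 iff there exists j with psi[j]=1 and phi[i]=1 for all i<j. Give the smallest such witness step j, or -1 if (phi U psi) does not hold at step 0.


(phi U psi) at 0: need smallest j with psi[j]=1 and phi[i]=1 for all i in [0,j).
Scan from step 0:
  step 0: phi=1, psi=0 -> continue
  step 1: psi=1 and phi held for [0,1) -> witness found
Witness step = 1

1


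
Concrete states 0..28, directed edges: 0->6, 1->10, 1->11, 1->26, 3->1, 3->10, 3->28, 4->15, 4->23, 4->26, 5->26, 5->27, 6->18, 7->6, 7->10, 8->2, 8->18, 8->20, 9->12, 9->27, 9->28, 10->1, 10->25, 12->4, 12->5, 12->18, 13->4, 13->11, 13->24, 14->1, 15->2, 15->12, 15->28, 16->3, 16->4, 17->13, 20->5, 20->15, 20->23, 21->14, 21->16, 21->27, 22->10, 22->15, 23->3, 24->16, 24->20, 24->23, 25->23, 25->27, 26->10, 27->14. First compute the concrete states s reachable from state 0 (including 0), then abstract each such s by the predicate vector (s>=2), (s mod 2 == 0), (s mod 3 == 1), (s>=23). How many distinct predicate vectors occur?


BFS from 0:
Concrete reachable: {0, 6, 18}
Abstract via predicates (s>=2), (s mod 2 == 0), (s mod 3 == 1), (s>=23):
  (0,1,0,0) <- {0}
  (1,1,0,0) <- {6, 18}
Distinct abstract states = 2

2


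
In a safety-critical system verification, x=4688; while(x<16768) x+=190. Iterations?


Step 1: x goes from 4688 toward 16768 by 190; the body runs while x<16768, so iterations = ceil((bound-start)/step)
Step 2: Distance=12080
Step 3: ceil(12080/190)=64

64


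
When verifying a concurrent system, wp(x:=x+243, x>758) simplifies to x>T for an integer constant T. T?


Formula: wp(x:=E, P) = P[E/x] (substitute E for x in postcondition)
Step 1: Postcondition: x>758
Step 2: Substitute x+243 for x: x+243>758
Step 3: Solve for x: x > 758-243 = 515

515


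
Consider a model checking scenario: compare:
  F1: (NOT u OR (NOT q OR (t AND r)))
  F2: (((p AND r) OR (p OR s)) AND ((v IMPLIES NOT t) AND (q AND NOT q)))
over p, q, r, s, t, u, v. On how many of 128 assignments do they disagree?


F1 = (NOT u OR (NOT q OR (t AND r)))
F2 = (((p AND r) OR (p OR s)) AND ((v IMPLIES NOT t) AND (q AND NOT q)))
Evaluate both on each of 128 rows (bits = p,q,r,s,t,u,v):
  row 0 [0000000]: F1=1 F2=0 (differ) -> 1
  row 1 [0000001]: F1=1 F2=0 (differ) -> 1
  row 2 [0000010]: F1=1 F2=0 (differ) -> 1
  row 3 [0000011]: F1=1 F2=0 (differ) -> 1
  row 4 [0000100]: F1=1 F2=0 (differ) -> 1
  (every remaining row is evaluated the same way; all 128 results are listed next)
Full result column, 8 rows per line (p,q,r,s fixed per line; t,u,v runs 000..111 left to right):
  rows 0-7 [p,q,r,s=0000]: 11111111  (ones: 8)
  rows 8-15 [p,q,r,s=0001]: 11111111  (ones: 8)
  rows 16-23 [p,q,r,s=0010]: 11111111  (ones: 8)
  rows 24-31 [p,q,r,s=0011]: 11111111  (ones: 8)
  rows 32-39 [p,q,r,s=0100]: 11001100  (ones: 4)
  rows 40-47 [p,q,r,s=0101]: 11001100  (ones: 4)
  rows 48-55 [p,q,r,s=0110]: 11001111  (ones: 6)
  rows 56-63 [p,q,r,s=0111]: 11001111  (ones: 6)
  rows 64-71 [p,q,r,s=1000]: 11111111  (ones: 8)
  rows 72-79 [p,q,r,s=1001]: 11111111  (ones: 8)
  rows 80-87 [p,q,r,s=1010]: 11111111  (ones: 8)
  rows 88-95 [p,q,r,s=1011]: 11111111  (ones: 8)
  rows 96-103 [p,q,r,s=1100]: 11001100  (ones: 4)
  rows 104-111 [p,q,r,s=1101]: 11001100  (ones: 4)
  rows 112-119 [p,q,r,s=1110]: 11001111  (ones: 6)
  rows 120-127 [p,q,r,s=1111]: 11001111  (ones: 6)
Disagreements = 8+8+8+8+4+4+6+6+8+8+8+8+4+4+6+6 = 104

104


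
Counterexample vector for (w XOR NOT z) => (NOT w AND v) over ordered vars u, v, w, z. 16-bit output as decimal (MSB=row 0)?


F1 = (w XOR NOT z)
F2 = (NOT w AND v)
Counterexample to F1=>F2 is where F1=1 and F2=0.
Evaluate each row (bits = u,v,w,z, MSB first):
  row 0 [0000]: F1=1 F2=0 -> F1&~F2 -> 1
  row 1 [0001]: F1=0 F2=0 -> F1&~F2 -> 0
  row 2 [0010]: F1=0 F2=0 -> F1&~F2 -> 0
  row 3 [0011]: F1=1 F2=0 -> F1&~F2 -> 1
  row 4 [0100]: F1=1 F2=1 -> F1&~F2 -> 0
  row 5 [0101]: F1=0 F2=1 -> F1&~F2 -> 0
  row 6 [0110]: F1=0 F2=0 -> F1&~F2 -> 0
  row 7 [0111]: F1=1 F2=0 -> F1&~F2 -> 1
  row 8 [1000]: F1=1 F2=0 -> F1&~F2 -> 1
  row 9 [1001]: F1=0 F2=0 -> F1&~F2 -> 0
  row 10 [1010]: F1=0 F2=0 -> F1&~F2 -> 0
  row 11 [1011]: F1=1 F2=0 -> F1&~F2 -> 1
  row 12 [1100]: F1=1 F2=1 -> F1&~F2 -> 0
  row 13 [1101]: F1=0 F2=1 -> F1&~F2 -> 0
  row 14 [1110]: F1=0 F2=0 -> F1&~F2 -> 0
  row 15 [1111]: F1=1 F2=0 -> F1&~F2 -> 1
Full result column, 4 rows per line (u,v fixed per line; w,z runs 00..11 left to right):
  rows 0-3 [u,v=00]: 1001  = hex 9
  rows 4-7 [u,v=01]: 0001  = hex 1
  rows 8-11 [u,v=10]: 1001  = hex 9
  rows 12-15 [u,v=11]: 0001  = hex 1
Counterexample vector (row 0 .. row 15) = 1001000110010001
Output column grouped in 4s = 1001 0001 1001 0001 = 0x9191
Convert to decimal digit by digit (value = value*16 + digit):
  9 -> 9
  9*16 + 1 = 145
  145*16 + 9 = 2329
  2329*16 + 1 = 37265
Decimal = 37265

37265


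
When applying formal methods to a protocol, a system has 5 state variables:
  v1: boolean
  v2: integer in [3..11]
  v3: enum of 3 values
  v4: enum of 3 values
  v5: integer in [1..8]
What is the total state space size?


State space = product of domain sizes of all variables.
Domain sizes:
  v1 (boolean): 2
  v2 (integer in [3..11]): 9
  v3 (enum of 3 values): 3
  v4 (enum of 3 values): 3
  v5 (integer in [1..8]): 8
Product = 2 * 9 * 3 * 3 * 8 = 1296

1296


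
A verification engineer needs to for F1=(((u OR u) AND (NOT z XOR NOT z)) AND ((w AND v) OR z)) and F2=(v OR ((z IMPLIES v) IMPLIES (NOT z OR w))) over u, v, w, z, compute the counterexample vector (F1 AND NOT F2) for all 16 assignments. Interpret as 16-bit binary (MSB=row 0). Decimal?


F1 = (((u OR u) AND (NOT z XOR NOT z)) AND ((w AND v) OR z))
F2 = (v OR ((z IMPLIES v) IMPLIES (NOT z OR w)))
Counterexample to F1=>F2 is where F1=1 and F2=0.
Evaluate each row (bits = u,v,w,z, MSB first):
  row 0 [0000]: F1=0 F2=1 -> F1&~F2 -> 0
  row 1 [0001]: F1=0 F2=1 -> F1&~F2 -> 0
  row 2 [0010]: F1=0 F2=1 -> F1&~F2 -> 0
  row 3 [0011]: F1=0 F2=1 -> F1&~F2 -> 0
  row 4 [0100]: F1=0 F2=1 -> F1&~F2 -> 0
  row 5 [0101]: F1=0 F2=1 -> F1&~F2 -> 0
  row 6 [0110]: F1=0 F2=1 -> F1&~F2 -> 0
  row 7 [0111]: F1=0 F2=1 -> F1&~F2 -> 0
  row 8 [1000]: F1=0 F2=1 -> F1&~F2 -> 0
  row 9 [1001]: F1=0 F2=1 -> F1&~F2 -> 0
  row 10 [1010]: F1=0 F2=1 -> F1&~F2 -> 0
  row 11 [1011]: F1=0 F2=1 -> F1&~F2 -> 0
  row 12 [1100]: F1=0 F2=1 -> F1&~F2 -> 0
  row 13 [1101]: F1=0 F2=1 -> F1&~F2 -> 0
  row 14 [1110]: F1=0 F2=1 -> F1&~F2 -> 0
  row 15 [1111]: F1=0 F2=1 -> F1&~F2 -> 0
Full result column, 4 rows per line (u,v fixed per line; w,z runs 00..11 left to right):
  rows 0-3 [u,v=00]: 0000  = hex 0
  rows 4-7 [u,v=01]: 0000  = hex 0
  rows 8-11 [u,v=10]: 0000  = hex 0
  rows 12-15 [u,v=11]: 0000  = hex 0
Counterexample vector (row 0 .. row 15) = 0000000000000000
Output column grouped in 4s = 0000 0000 0000 0000 = 0x0000
Convert to decimal digit by digit (value = value*16 + digit):
  0 -> 0
  0*16 + 0 = 0
  0*16 + 0 = 0
  0*16 + 0 = 0
Decimal = 0

0


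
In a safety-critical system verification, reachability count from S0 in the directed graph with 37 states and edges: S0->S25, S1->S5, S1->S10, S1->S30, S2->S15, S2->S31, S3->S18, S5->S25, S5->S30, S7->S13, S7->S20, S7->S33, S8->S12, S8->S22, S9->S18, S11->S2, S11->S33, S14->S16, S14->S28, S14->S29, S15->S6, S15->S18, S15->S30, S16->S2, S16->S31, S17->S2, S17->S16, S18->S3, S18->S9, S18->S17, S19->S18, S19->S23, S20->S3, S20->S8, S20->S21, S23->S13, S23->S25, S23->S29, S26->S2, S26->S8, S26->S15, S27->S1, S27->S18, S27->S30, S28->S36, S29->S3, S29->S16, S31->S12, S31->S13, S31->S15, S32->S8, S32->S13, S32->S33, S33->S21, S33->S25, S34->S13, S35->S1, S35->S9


BFS from S0:
  layer 0: {S0}
  layer 1: {S25}
Reachable set: {S0, S25}
Count = 2

2


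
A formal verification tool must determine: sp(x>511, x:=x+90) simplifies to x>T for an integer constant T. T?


Formula: sp(P, x:=E) = exists old_x. (x = E[old_x/x]) AND P[old_x/x] (old_x is the value of x before the assignment; eliminate old_x by solving x = E[old_x/x] for old_x)
Step 1: Precondition P: x>511, i.e. old_x > 511
Step 2: Assignment gives x = old_x + 90, so old_x = x - 90
Step 3: Substitute into P: x - 90 > 511
Step 4: Simplify: x > 511+90 = 601

601


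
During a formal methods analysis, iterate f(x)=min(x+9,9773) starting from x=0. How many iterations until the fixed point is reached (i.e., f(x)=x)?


Step 1: x=0, cap=9773, increment=9
Step 2: x grows by 9 each step until capped at 9773; fixed point is x=9773
Step 3: iterations = ceil(9773/9) = 1086

1086


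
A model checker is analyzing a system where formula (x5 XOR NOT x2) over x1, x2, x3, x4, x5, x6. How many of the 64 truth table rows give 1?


Formula: (x5 XOR NOT x2) over 6 vars (64 rows)
Evaluate each row (x1, x2, x3, x4, x5, x6 as bits, MSB first):
  row 0 [000000]: (0 XOR NOT 0) -> 1
  row 1 [000001]: (0 XOR NOT 0) -> 1
  row 2 [000010]: (1 XOR NOT 0) -> 0
  row 3 [000011]: (1 XOR NOT 0) -> 0
  row 4 [000100]: (0 XOR NOT 0) -> 1
  (every remaining row is evaluated the same way; all 64 results are listed next)
Full result column, 8 rows per line (x1,x2,x3 fixed per line; x4,x5,x6 runs 000..111 left to right):
  rows 0-7 [x1,x2,x3=000]: 11001100  (ones: 4)
  rows 8-15 [x1,x2,x3=001]: 11001100  (ones: 4)
  rows 16-23 [x1,x2,x3=010]: 00110011  (ones: 4)
  rows 24-31 [x1,x2,x3=011]: 00110011  (ones: 4)
  rows 32-39 [x1,x2,x3=100]: 11001100  (ones: 4)
  rows 40-47 [x1,x2,x3=101]: 11001100  (ones: 4)
  rows 48-55 [x1,x2,x3=110]: 00110011  (ones: 4)
  rows 56-63 [x1,x2,x3=111]: 00110011  (ones: 4)
Count of 1-rows = 4+4+4+4+4+4+4+4 = 32

32


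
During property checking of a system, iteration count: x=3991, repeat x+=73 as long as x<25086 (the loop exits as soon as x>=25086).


Step 1: x goes from 3991 toward 25086 by 73; the body runs while x<25086, so iterations = ceil((bound-start)/step)
Step 2: Distance=21095
Step 3: ceil(21095/73)=289

289


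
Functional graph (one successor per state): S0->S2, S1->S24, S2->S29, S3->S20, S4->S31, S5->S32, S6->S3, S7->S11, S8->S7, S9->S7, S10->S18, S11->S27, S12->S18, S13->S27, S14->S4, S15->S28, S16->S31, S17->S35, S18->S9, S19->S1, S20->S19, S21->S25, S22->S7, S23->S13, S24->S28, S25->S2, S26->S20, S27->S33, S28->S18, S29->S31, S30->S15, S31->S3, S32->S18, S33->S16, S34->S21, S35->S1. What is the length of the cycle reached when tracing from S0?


Trace from S0 until a state repeats:
  S0 -> S2 -> S29 -> S31 -> S3 -> S20 -> S19 -> S1 -> S24 -> S28 -> S18 -> S9 -> S7 -> S11 -> S27 -> S33 -> S16 -> S31
S31 first seen at step 3, revisited at step 17.
Cycle length = 17 - 3 = 14

14


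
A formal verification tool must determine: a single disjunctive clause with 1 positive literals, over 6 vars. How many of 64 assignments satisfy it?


Step 1: Total=2^6=64
Step 2: Unsat when all 1 false: 2^5=32
Step 3: Sat=64-32=32

32


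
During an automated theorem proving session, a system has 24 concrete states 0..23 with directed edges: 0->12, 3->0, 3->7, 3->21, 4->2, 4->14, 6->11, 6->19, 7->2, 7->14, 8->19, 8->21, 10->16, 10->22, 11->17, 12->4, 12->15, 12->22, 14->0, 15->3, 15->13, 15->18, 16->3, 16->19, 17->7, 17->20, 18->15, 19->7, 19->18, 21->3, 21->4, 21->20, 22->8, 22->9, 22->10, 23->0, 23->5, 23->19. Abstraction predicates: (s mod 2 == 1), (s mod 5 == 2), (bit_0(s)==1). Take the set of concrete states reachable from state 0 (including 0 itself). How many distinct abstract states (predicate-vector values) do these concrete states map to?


BFS from 0:
Concrete reachable: {0, 2, 3, 4, 7, 8, 9, 10, 12, 13, 14, 15, 16, 18, 19, 20, 21, 22}
Abstract via predicates (s mod 2 == 1), (s mod 5 == 2), (bit_0(s)==1):
  (0,0,0) <- {0, 4, 8, 10, 14, 16, 18, 20}
  (0,1,0) <- {2, 12, 22}
  (1,0,1) <- {3, 9, 13, 15, 19, 21}
  (1,1,1) <- {7}
Distinct abstract states = 4

4


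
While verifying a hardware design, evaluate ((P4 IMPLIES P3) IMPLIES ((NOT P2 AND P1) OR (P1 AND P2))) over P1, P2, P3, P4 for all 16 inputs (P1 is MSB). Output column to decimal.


Formula: ((P4 IMPLIES P3) IMPLIES ((NOT P2 AND P1) OR (P1 AND P2))) over P1, P2, P3, P4 (16 rows)
Evaluate each row (bits = P1,P2,P3,P4, MSB first):
  row 0 [0000]: ((0 IMPLIES 0) IMPLIES ((NOT 0 AND 0) OR (0 AND 0))) -> 0
  row 1 [0001]: ((1 IMPLIES 0) IMPLIES ((NOT 0 AND 0) OR (0 AND 0))) -> 1
  row 2 [0010]: ((0 IMPLIES 1) IMPLIES ((NOT 0 AND 0) OR (0 AND 0))) -> 0
  row 3 [0011]: ((1 IMPLIES 1) IMPLIES ((NOT 0 AND 0) OR (0 AND 0))) -> 0
  row 4 [0100]: ((0 IMPLIES 0) IMPLIES ((NOT 1 AND 0) OR (0 AND 1))) -> 0
  row 5 [0101]: ((1 IMPLIES 0) IMPLIES ((NOT 1 AND 0) OR (0 AND 1))) -> 1
  row 6 [0110]: ((0 IMPLIES 1) IMPLIES ((NOT 1 AND 0) OR (0 AND 1))) -> 0
  row 7 [0111]: ((1 IMPLIES 1) IMPLIES ((NOT 1 AND 0) OR (0 AND 1))) -> 0
  row 8 [1000]: ((0 IMPLIES 0) IMPLIES ((NOT 0 AND 1) OR (1 AND 0))) -> 1
  row 9 [1001]: ((1 IMPLIES 0) IMPLIES ((NOT 0 AND 1) OR (1 AND 0))) -> 1
  row 10 [1010]: ((0 IMPLIES 1) IMPLIES ((NOT 0 AND 1) OR (1 AND 0))) -> 1
  row 11 [1011]: ((1 IMPLIES 1) IMPLIES ((NOT 0 AND 1) OR (1 AND 0))) -> 1
  row 12 [1100]: ((0 IMPLIES 0) IMPLIES ((NOT 1 AND 1) OR (1 AND 1))) -> 1
  row 13 [1101]: ((1 IMPLIES 0) IMPLIES ((NOT 1 AND 1) OR (1 AND 1))) -> 1
  row 14 [1110]: ((0 IMPLIES 1) IMPLIES ((NOT 1 AND 1) OR (1 AND 1))) -> 1
  row 15 [1111]: ((1 IMPLIES 1) IMPLIES ((NOT 1 AND 1) OR (1 AND 1))) -> 1
Full result column, 4 rows per line (P1,P2 fixed per line; P3,P4 runs 00..11 left to right):
  rows 0-3 [P1,P2=00]: 0100  = hex 4
  rows 4-7 [P1,P2=01]: 0100  = hex 4
  rows 8-11 [P1,P2=10]: 1111  = hex F
  rows 12-15 [P1,P2=11]: 1111  = hex F
Output column (row 0 .. row 15) = 0100010011111111
Output column grouped in 4s = 0100 0100 1111 1111 = 0x44FF
Convert to decimal digit by digit (value = value*16 + digit):
  4 -> 4
  4*16 + 4 = 68
  68*16 + 15 (F) = 1103
  1103*16 + 15 (F) = 17663
Decimal = 17663

17663


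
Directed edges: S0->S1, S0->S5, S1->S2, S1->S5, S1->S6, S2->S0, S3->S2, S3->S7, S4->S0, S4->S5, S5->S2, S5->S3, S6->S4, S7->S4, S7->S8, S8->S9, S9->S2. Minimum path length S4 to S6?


BFS layer-by-layer from S4:
  dist 0: {S4}
  dist 1: {S0, S5}
  dist 2: {S1, S2, S3}
  dist 3: {S6, S7}
  -> S6 reached at distance 3
Shortest path length = 3

3


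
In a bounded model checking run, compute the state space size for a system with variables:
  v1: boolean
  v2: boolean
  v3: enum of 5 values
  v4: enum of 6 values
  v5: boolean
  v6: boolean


State space = product of domain sizes of all variables.
Domain sizes:
  v1 (boolean): 2
  v2 (boolean): 2
  v3 (enum of 5 values): 5
  v4 (enum of 6 values): 6
  v5 (boolean): 2
  v6 (boolean): 2
Product = 2 * 2 * 5 * 6 * 2 * 2 = 480

480


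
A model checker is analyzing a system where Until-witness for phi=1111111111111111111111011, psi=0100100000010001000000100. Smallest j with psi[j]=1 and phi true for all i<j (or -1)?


(phi U psi) at 0: need smallest j with psi[j]=1 and phi[i]=1 for all i in [0,j).
Scan from step 0:
  step 0: phi=1, psi=0 -> continue
  step 1: psi=1 and phi held for [0,1) -> witness found
Witness step = 1

1


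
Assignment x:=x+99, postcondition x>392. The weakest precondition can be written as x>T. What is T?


Formula: wp(x:=E, P) = P[E/x] (substitute E for x in postcondition)
Step 1: Postcondition: x>392
Step 2: Substitute x+99 for x: x+99>392
Step 3: Solve for x: x > 392-99 = 293

293


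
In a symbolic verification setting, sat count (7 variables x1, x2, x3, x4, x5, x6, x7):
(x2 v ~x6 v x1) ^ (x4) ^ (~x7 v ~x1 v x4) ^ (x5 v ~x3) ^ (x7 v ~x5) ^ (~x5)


CNF with 6 clauses over 7 vars (128 assignments).
An assignment satisfies CNF iff every clause has >=1 true literal.
Check each row (bits = x1,x2,x3,x4,x5,x6,x7; clause T/F shown):
  row 0 [0000000]: clauses=TFTTTT -> 0
  row 1 [0000001]: clauses=TFTTTT -> 0
  row 2 [0000010]: clauses=FFTTTT -> 0
  row 3 [0000011]: clauses=FFTTTT -> 0
  row 4 [0000100]: clauses=TFTTFF -> 0
  (every remaining row is evaluated the same way; all 128 results are listed next)
Full result column, 8 rows per line (x1,x2,x3,x4 fixed per line; x5,x6,x7 runs 000..111 left to right):
  rows 0-7 [x1,x2,x3,x4=0000]: 00000000  (ones: 0)
  rows 8-15 [x1,x2,x3,x4=0001]: 11000000  (ones: 2)
  rows 16-23 [x1,x2,x3,x4=0010]: 00000000  (ones: 0)
  rows 24-31 [x1,x2,x3,x4=0011]: 00000000  (ones: 0)
  rows 32-39 [x1,x2,x3,x4=0100]: 00000000  (ones: 0)
  rows 40-47 [x1,x2,x3,x4=0101]: 11110000  (ones: 4)
  rows 48-55 [x1,x2,x3,x4=0110]: 00000000  (ones: 0)
  rows 56-63 [x1,x2,x3,x4=0111]: 00000000  (ones: 0)
  rows 64-71 [x1,x2,x3,x4=1000]: 00000000  (ones: 0)
  rows 72-79 [x1,x2,x3,x4=1001]: 11110000  (ones: 4)
  rows 80-87 [x1,x2,x3,x4=1010]: 00000000  (ones: 0)
  rows 88-95 [x1,x2,x3,x4=1011]: 00000000  (ones: 0)
  rows 96-103 [x1,x2,x3,x4=1100]: 00000000  (ones: 0)
  rows 104-111 [x1,x2,x3,x4=1101]: 11110000  (ones: 4)
  rows 112-119 [x1,x2,x3,x4=1110]: 00000000  (ones: 0)
  rows 120-127 [x1,x2,x3,x4=1111]: 00000000  (ones: 0)
Satisfying assignments = 0+2+0+0+0+4+0+0+0+4+0+0+0+4+0+0 = 14

14


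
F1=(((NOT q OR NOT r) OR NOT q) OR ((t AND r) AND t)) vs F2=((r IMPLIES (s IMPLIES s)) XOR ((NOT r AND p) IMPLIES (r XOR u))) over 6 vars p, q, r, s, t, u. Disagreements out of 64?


F1 = (((NOT q OR NOT r) OR NOT q) OR ((t AND r) AND t))
F2 = ((r IMPLIES (s IMPLIES s)) XOR ((NOT r AND p) IMPLIES (r XOR u)))
Evaluate both on each of 64 rows (bits = p,q,r,s,t,u):
  row 0 [000000]: F1=1 F2=0 (differ) -> 1
  row 1 [000001]: F1=1 F2=0 (differ) -> 1
  row 2 [000010]: F1=1 F2=0 (differ) -> 1
  row 3 [000011]: F1=1 F2=0 (differ) -> 1
  row 4 [000100]: F1=1 F2=0 (differ) -> 1
  (every remaining row is evaluated the same way; all 64 results are listed next)
Full result column, 8 rows per line (p,q,r fixed per line; s,t,u runs 000..111 left to right):
  rows 0-7 [p,q,r=000]: 11111111  (ones: 8)
  rows 8-15 [p,q,r=001]: 11111111  (ones: 8)
  rows 16-23 [p,q,r=010]: 11111111  (ones: 8)
  rows 24-31 [p,q,r=011]: 00110011  (ones: 4)
  rows 32-39 [p,q,r=100]: 01010101  (ones: 4)
  rows 40-47 [p,q,r=101]: 11111111  (ones: 8)
  rows 48-55 [p,q,r=110]: 01010101  (ones: 4)
  rows 56-63 [p,q,r=111]: 00110011  (ones: 4)
Disagreements = 8+8+8+4+4+8+4+4 = 48

48


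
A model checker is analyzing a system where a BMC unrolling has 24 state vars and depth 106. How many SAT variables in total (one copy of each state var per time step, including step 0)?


BMC unrolls to depth k, creating one copy of each state var for steps 0..k.
Step count = 106 + 1 = 107 (steps 0 through 106)
Vars per step = 24
Total = 24 * 107 = 2568

2568


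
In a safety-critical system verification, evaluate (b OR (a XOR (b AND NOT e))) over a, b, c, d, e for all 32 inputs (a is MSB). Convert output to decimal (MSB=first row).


Formula: (b OR (a XOR (b AND NOT e))) over a, b, c, d, e (32 rows)
Evaluate each row (bits = a,b,c,d,e, MSB first):
  row 0 [00000]: (0 OR (0 XOR (0 AND NOT 0))) -> 0
  row 1 [00001]: (0 OR (0 XOR (0 AND NOT 1))) -> 0
  row 2 [00010]: (0 OR (0 XOR (0 AND NOT 0))) -> 0
  row 3 [00011]: (0 OR (0 XOR (0 AND NOT 1))) -> 0
  row 4 [00100]: (0 OR (0 XOR (0 AND NOT 0))) -> 0
  row 5 [00101]: (0 OR (0 XOR (0 AND NOT 1))) -> 0
  row 6 [00110]: (0 OR (0 XOR (0 AND NOT 0))) -> 0
  row 7 [00111]: (0 OR (0 XOR (0 AND NOT 1))) -> 0
  row 8 [01000]: (1 OR (0 XOR (1 AND NOT 0))) -> 1
  row 9 [01001]: (1 OR (0 XOR (1 AND NOT 1))) -> 1
  row 10 [01010]: (1 OR (0 XOR (1 AND NOT 0))) -> 1
  row 11 [01011]: (1 OR (0 XOR (1 AND NOT 1))) -> 1
  row 12 [01100]: (1 OR (0 XOR (1 AND NOT 0))) -> 1
  row 13 [01101]: (1 OR (0 XOR (1 AND NOT 1))) -> 1
  row 14 [01110]: (1 OR (0 XOR (1 AND NOT 0))) -> 1
  row 15 [01111]: (1 OR (0 XOR (1 AND NOT 1))) -> 1
  row 16 [10000]: (0 OR (1 XOR (0 AND NOT 0))) -> 1
  row 17 [10001]: (0 OR (1 XOR (0 AND NOT 1))) -> 1
  row 18 [10010]: (0 OR (1 XOR (0 AND NOT 0))) -> 1
  row 19 [10011]: (0 OR (1 XOR (0 AND NOT 1))) -> 1
  row 20 [10100]: (0 OR (1 XOR (0 AND NOT 0))) -> 1
  row 21 [10101]: (0 OR (1 XOR (0 AND NOT 1))) -> 1
  row 22 [10110]: (0 OR (1 XOR (0 AND NOT 0))) -> 1
  row 23 [10111]: (0 OR (1 XOR (0 AND NOT 1))) -> 1
  row 24 [11000]: (1 OR (1 XOR (1 AND NOT 0))) -> 1
  row 25 [11001]: (1 OR (1 XOR (1 AND NOT 1))) -> 1
  row 26 [11010]: (1 OR (1 XOR (1 AND NOT 0))) -> 1
  row 27 [11011]: (1 OR (1 XOR (1 AND NOT 1))) -> 1
  row 28 [11100]: (1 OR (1 XOR (1 AND NOT 0))) -> 1
  row 29 [11101]: (1 OR (1 XOR (1 AND NOT 1))) -> 1
  row 30 [11110]: (1 OR (1 XOR (1 AND NOT 0))) -> 1
  row 31 [11111]: (1 OR (1 XOR (1 AND NOT 1))) -> 1
Full result column, 4 rows per line (a,b,c fixed per line; d,e runs 00..11 left to right):
  rows 0-3 [a,b,c=000]: 0000  = hex 0
  rows 4-7 [a,b,c=001]: 0000  = hex 0
  rows 8-11 [a,b,c=010]: 1111  = hex F
  rows 12-15 [a,b,c=011]: 1111  = hex F
  rows 16-19 [a,b,c=100]: 1111  = hex F
  rows 20-23 [a,b,c=101]: 1111  = hex F
  rows 24-27 [a,b,c=110]: 1111  = hex F
  rows 28-31 [a,b,c=111]: 1111  = hex F
Output column (row 0 .. row 31) = 00000000111111111111111111111111
Output column grouped in 4s = 0000 0000 1111 1111 1111 1111 1111 1111 = 0x00FFFFFF
Convert to decimal digit by digit (value = value*16 + digit):
  0 -> 0
  0*16 + 0 = 0
  0*16 + 15 (F) = 15
  15*16 + 15 (F) = 255
  255*16 + 15 (F) = 4095
  4095*16 + 15 (F) = 65535
  65535*16 + 15 (F) = 1048575
  1048575*16 + 15 (F) = 16777215
Decimal = 16777215

16777215
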